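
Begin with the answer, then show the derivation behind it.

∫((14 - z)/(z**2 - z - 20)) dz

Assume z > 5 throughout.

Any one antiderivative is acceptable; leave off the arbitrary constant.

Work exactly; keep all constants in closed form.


The answer is log(z - 5) - 2*log(z + 4).
Step 1. Decompose ∫((14 - z)/(z**2 - z - 20)) dz by partial fractions, (14 - z)/(z**2 - z - 20) = -2/(z + 4) + 1/(z - 5): now ∫(1/(z - 5)) dz + ∫(-2/(z + 4)) dz.
Step 2. Evaluate the standard form [assuming z > 5]: now log(z - 5) + ∫(-2/(z + 4)) dz.
Step 3. Evaluate the standard form [assuming z > -4]: now log(z - 5) - 2*log(z + 4).
Answer: log(z - 5) - 2*log(z + 4).


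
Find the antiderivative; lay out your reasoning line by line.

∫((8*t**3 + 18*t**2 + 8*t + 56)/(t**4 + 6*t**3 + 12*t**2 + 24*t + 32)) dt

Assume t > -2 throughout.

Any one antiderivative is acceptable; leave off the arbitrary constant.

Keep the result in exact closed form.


Step 1. Decompose ∫((8*t**3 + 18*t**2 + 8*t + 56)/(t**4 + 6*t**3 + 12*t**2 + 24*t + 32)) dt by partial fractions, (8*t**3 + 18*t**2 + 8*t + 56)/(t**4 + 6*t**3 + 12*t**2 + 24*t + 32) = -4/(t**2 + 4) + 5/(t + 4) + 3/(t + 2): now ∫(3/(t + 2)) dt + ∫(5/(t + 4)) dt + ∫(-4/(t**2 + 4)) dt.
Step 2. Evaluate the standard form [assuming t > -4]: now 5*log(t + 4) + ∫(3/(t + 2)) dt + ∫(-4/(t**2 + 4)) dt.
Step 3. Evaluate the standard form [assuming t > -2]: now 3*log(t + 2) + 5*log(t + 4) + ∫(-4/(t**2 + 4)) dt.
Step 4. Evaluate the standard form: now 3*log(t + 2) + 5*log(t + 4) - 2*atan(t/2).
Answer: 3*log(t + 2) + 5*log(t + 4) - 2*atan(t/2).


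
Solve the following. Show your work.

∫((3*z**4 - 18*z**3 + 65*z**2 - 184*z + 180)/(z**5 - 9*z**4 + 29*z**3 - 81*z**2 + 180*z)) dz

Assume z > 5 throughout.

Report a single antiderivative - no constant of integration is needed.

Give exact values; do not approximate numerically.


Step 1. Decompose ∫((3*z**4 - 18*z**3 + 65*z**2 - 184*z + 180)/(z**5 - 9*z**4 + 29*z**3 - 81*z**2 + 180*z)) dz by partial fractions, (3*z**4 - 18*z**3 + 65*z**2 - 184*z + 180)/(z**5 - 9*z**4 + 29*z**3 - 81*z**2 + 180*z) = -2/(z**2 + 9) - 1/(z - 4) + 3/(z - 5) + 1/z: now ∫(1/z) dz + ∫(3/(z - 5)) dz + ∫(-1/(z - 4)) dz + ∫(-2/(z**2 + 9)) dz.
Step 2. Evaluate the standard form [assuming z > 0]: now log(z) + ∫(3/(z - 5)) dz + ∫(-1/(z - 4)) dz + ∫(-2/(z**2 + 9)) dz.
Step 3. Evaluate the standard form [assuming z > 4]: now log(z) - log(z - 4) + ∫(3/(z - 5)) dz + ∫(-2/(z**2 + 9)) dz.
Step 4. Evaluate the standard form [assuming z > 5]: now log(z) + 3*log(z - 5) - log(z - 4) + ∫(-2/(z**2 + 9)) dz.
Step 5. Evaluate the standard form: now log(z) + 3*log(z - 5) - log(z - 4) - 2*atan(z/3)/3.
Answer: log(z) + 3*log(z - 5) - log(z - 4) - 2*atan(z/3)/3.


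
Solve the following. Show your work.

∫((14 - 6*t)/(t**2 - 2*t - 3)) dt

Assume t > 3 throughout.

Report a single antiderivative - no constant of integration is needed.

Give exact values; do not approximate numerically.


Step 1. Decompose ∫((14 - 6*t)/(t**2 - 2*t - 3)) dt by partial fractions, (14 - 6*t)/(t**2 - 2*t - 3) = -5/(t + 1) - 1/(t - 3): now ∫(-1/(t - 3)) dt + ∫(-5/(t + 1)) dt.
Step 2. Evaluate the standard form [assuming t > 3]: now -log(t - 3) + ∫(-5/(t + 1)) dt.
Step 3. Evaluate the standard form [assuming t > -1]: now -log(t - 3) - 5*log(t + 1).
Answer: -log(t - 3) - 5*log(t + 1).


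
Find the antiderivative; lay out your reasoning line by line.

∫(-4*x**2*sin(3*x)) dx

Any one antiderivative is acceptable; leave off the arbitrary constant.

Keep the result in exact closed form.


Step 1. Integrate ∫(-4*x**2*sin(3*x)) dx by parts with u = x**2, dv = (-4*sin(3*x)) dx, so v = 4*cos(3*x)/3: now 4*x**2*cos(3*x)/3 + ∫(-8*x*cos(3*x)/3) dx.
Step 2. Integrate ∫(-8*x*cos(3*x)/3) dx by parts with u = x, dv = (-8*cos(3*x)/3) dx, so v = -8*sin(3*x)/9: now 4*x**2*cos(3*x)/3 - 8*x*sin(3*x)/9 + ∫(8*sin(3*x)/9) dx.
Step 3. Evaluate the standard form: now 4*x**2*cos(3*x)/3 - 8*x*sin(3*x)/9 - 8*cos(3*x)/27.
Answer: 4*x**2*cos(3*x)/3 - 8*x*sin(3*x)/9 - 8*cos(3*x)/27.


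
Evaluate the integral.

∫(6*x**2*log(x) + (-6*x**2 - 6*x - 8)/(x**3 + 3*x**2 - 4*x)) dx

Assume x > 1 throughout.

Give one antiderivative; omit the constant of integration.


Answer: 2*x**3*log(x) - 2*x**3/3 + 2*log(x) - 4*log(x - 1) - 4*log(x + 4).


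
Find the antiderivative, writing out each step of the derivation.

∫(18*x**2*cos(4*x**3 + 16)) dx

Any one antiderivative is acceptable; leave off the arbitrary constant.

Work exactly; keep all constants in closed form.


Step 1. Substitute u = x**3 + 4, turning ∫(18*x**2*cos(4*x**3 + 16)) dx into ∫(6*cos(4*u)) du: now ∫(6*cos(4*u)) du.
Step 2. Evaluate the standard form: now 3*sin(4*u)/2.
Step 3. Substitute back u = x**3 + 4: now 3*sin(4*x**3 + 16)/2.
Answer: 3*sin(4*x**3 + 16)/2.


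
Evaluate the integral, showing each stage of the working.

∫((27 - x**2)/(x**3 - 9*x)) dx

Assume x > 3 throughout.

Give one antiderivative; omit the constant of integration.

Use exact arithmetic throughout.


Step 1. Decompose ∫((27 - x**2)/(x**3 - 9*x)) dx by partial fractions, (27 - x**2)/(x**3 - 9*x) = 1/(x + 3) + 1/(x - 3) - 3/x: now ∫(-3/x) dx + ∫(1/(x - 3)) dx + ∫(1/(x + 3)) dx.
Step 2. Evaluate the standard form [assuming x > -3]: now log(x + 3) + ∫(-3/x) dx + ∫(1/(x - 3)) dx.
Step 3. Evaluate the standard form [assuming x > 3]: now log(x - 3) + log(x + 3) + ∫(-3/x) dx.
Step 4. Evaluate the standard form [assuming x > 0]: now -3*log(x) + log(x - 3) + log(x + 3).
Answer: -3*log(x) + log(x - 3) + log(x + 3).


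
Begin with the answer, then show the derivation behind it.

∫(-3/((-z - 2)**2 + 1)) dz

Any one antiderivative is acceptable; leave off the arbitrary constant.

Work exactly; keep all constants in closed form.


The answer is -3*atan(z + 2).
Step 1. Substitute u = -z - 2, turning ∫(-3/((-z - 2)**2 + 1)) dz into ∫(3/(u**2 + 1)) du: now ∫(3/(u**2 + 1)) du.
Step 2. Evaluate the standard form: now 3*atan(u).
Step 3. Substitute back u = -z - 2: now -3*atan(z + 2).
Answer: -3*atan(z + 2).


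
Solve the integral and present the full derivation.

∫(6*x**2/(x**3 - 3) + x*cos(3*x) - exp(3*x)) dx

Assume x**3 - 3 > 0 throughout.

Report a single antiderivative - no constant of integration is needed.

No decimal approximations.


Step 1. Rewrite: now ∫(x*cos(3*x)) dx + ∫(6*x**2/(x**3 - 3)) dx + ∫(-exp(3*x)) dx.
Step 2. Substitute u = x**3 - 3, turning ∫(6*x**2/(x**3 - 3)) dx into ∫(2/u) du: now ∫(2/u) du + ∫(x*cos(3*x)) dx + ∫(-exp(3*x)) dx.
Step 3. Evaluate the standard form [assuming u > 0]: now 2*log(u) + ∫(x*cos(3*x)) dx + ∫(-exp(3*x)) dx.
Step 4. Substitute back u = x**3 - 3: now 2*log(x**3 - 3) + ∫(x*cos(3*x)) dx + ∫(-exp(3*x)) dx.
Step 5. Integrate ∫(x*cos(3*x)) dx by parts with u = x, dv = (cos(3*x)) dx, so v = sin(3*x)/3: now x*sin(3*x)/3 + 2*log(x**3 - 3) + ∫(-exp(3*x)) dx + ∫(-sin(3*x)/3) dx.
Step 6. Evaluate the standard form: now x*sin(3*x)/3 + 2*log(x**3 - 3) + cos(3*x)/9 + ∫(-exp(3*x)) dx.
Step 7. Evaluate the standard form: now x*sin(3*x)/3 - exp(3*x)/3 + 2*log(x**3 - 3) + cos(3*x)/9.
Answer: x*sin(3*x)/3 - exp(3*x)/3 + 2*log(x**3 - 3) + cos(3*x)/9.


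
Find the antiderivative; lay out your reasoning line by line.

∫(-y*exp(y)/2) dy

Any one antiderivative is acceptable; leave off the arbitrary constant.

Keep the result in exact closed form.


Step 1. Integrate ∫(-y*exp(y)/2) dy by parts with u = y, dv = (-exp(y)/2) dy, so v = -exp(y)/2: now -y*exp(y)/2 + ∫(exp(y)/2) dy.
Step 2. Evaluate the standard form: now -y*exp(y)/2 + exp(y)/2.
Answer: -y*exp(y)/2 + exp(y)/2.


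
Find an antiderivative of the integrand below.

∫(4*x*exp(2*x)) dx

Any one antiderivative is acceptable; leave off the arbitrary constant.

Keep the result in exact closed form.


Answer: 2*x*exp(2*x) - exp(2*x).


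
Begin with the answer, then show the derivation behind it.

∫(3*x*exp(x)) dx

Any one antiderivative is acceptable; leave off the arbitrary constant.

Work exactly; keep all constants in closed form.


The answer is 3*x*exp(x) - 3*exp(x).
Step 1. Integrate ∫(3*x*exp(x)) dx by parts with u = x, dv = (3*exp(x)) dx, so v = 3*exp(x): now 3*x*exp(x) + ∫(-3*exp(x)) dx.
Step 2. Evaluate the standard form: now 3*x*exp(x) - 3*exp(x).
Answer: 3*x*exp(x) - 3*exp(x).


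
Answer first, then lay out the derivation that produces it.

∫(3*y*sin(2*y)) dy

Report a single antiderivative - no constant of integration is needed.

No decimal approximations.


The answer is -3*y*cos(2*y)/2 + 3*sin(2*y)/4.
Step 1. Integrate ∫(3*y*sin(2*y)) dy by parts with u = y, dv = (3*sin(2*y)) dy, so v = -3*cos(2*y)/2: now -3*y*cos(2*y)/2 + ∫(3*cos(2*y)/2) dy.
Step 2. Evaluate the standard form: now -3*y*cos(2*y)/2 + 3*sin(2*y)/4.
Answer: -3*y*cos(2*y)/2 + 3*sin(2*y)/4.


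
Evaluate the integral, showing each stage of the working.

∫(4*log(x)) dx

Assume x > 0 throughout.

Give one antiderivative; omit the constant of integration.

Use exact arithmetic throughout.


Step 1. Integrate ∫(4*log(x)) dx by parts with u = log(x), dv = (4) dx, so v = 4*x [assuming x > 0]: now 4*x*log(x) + ∫(-4) dx.
Step 2. Evaluate the standard form: now 4*x*log(x) - 4*x.
Answer: 4*x*log(x) - 4*x.


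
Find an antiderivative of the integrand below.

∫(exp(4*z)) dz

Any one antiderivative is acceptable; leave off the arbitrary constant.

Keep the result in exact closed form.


Answer: exp(4*z)/4.


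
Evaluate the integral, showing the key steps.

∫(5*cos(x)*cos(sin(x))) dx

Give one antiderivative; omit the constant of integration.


Step 1. Substitute u = sin(x), turning ∫(5*cos(x)*cos(sin(x))) dx into ∫(5*cos(u)) du: now ∫(5*cos(u)) du.
Step 2. Evaluate the standard form: now 5*sin(u).
Step 3. Substitute back u = sin(x): now 5*sin(sin(x)).
Answer: 5*sin(sin(x)).


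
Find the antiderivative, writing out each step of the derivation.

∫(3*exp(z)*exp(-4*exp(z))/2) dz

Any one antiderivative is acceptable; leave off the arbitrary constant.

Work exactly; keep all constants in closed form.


Step 1. Substitute u = exp(z), turning ∫(3*exp(z)*exp(-4*exp(z))/2) dz into ∫(3*exp(-4*u)/2) du: now ∫(3*exp(-4*u)/2) du.
Step 2. Evaluate the standard form: now -3*exp(-4*u)/8.
Step 3. Substitute back u = exp(z): now -3*exp(-4*exp(z))/8.
Answer: -3*exp(-4*exp(z))/8.


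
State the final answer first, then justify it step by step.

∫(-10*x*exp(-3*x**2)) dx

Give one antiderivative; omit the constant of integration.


The answer is 5*exp(-3*x**2)/3.
Step 1. Substitute u = x**2, turning ∫(-10*x*exp(-3*x**2)) dx into ∫(-5*exp(-3*u)) du: now ∫(-5*exp(-3*u)) du.
Step 2. Evaluate the standard form: now 5*exp(-3*u)/3.
Step 3. Substitute back u = x**2: now 5*exp(-3*x**2)/3.
Answer: 5*exp(-3*x**2)/3.


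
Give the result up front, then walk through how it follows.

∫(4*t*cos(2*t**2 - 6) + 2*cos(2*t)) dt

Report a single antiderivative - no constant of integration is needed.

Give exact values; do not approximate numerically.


The answer is sin(2*t) + sin(2*t**2 - 6).
Step 1. Rewrite: now ∫(4*t*cos(2*t**2 - 6)) dt + ∫(2*cos(2*t)) dt.
Step 2. Evaluate the standard form: now sin(2*t) + ∫(4*t*cos(2*t**2 - 6)) dt.
Step 3. Substitute u = t**2 - 3, turning ∫(4*t*cos(2*t**2 - 6)) dt into ∫(2*cos(2*u)) du: now sin(2*t) + ∫(2*cos(2*u)) du.
Step 4. Evaluate the standard form: now sin(2*t) + sin(2*u).
Step 5. Substitute back u = t**2 - 3: now sin(2*t) + sin(2*t**2 - 6).
Answer: sin(2*t) + sin(2*t**2 - 6).


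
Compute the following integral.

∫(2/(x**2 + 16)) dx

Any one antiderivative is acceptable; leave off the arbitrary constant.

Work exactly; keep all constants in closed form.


Answer: atan(x/4)/2.


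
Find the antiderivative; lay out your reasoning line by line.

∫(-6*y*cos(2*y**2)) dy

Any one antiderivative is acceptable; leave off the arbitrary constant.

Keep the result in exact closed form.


Step 1. Substitute u = y**2, turning ∫(-6*y*cos(2*y**2)) dy into ∫(-3*cos(2*u)) du: now ∫(-3*cos(2*u)) du.
Step 2. Evaluate the standard form: now -3*sin(2*u)/2.
Step 3. Substitute back u = y**2: now -3*sin(2*y**2)/2.
Answer: -3*sin(2*y**2)/2.


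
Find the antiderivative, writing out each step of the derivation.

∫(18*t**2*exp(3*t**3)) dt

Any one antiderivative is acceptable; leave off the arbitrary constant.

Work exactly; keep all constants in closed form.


Step 1. Substitute u = t**3, turning ∫(18*t**2*exp(3*t**3)) dt into ∫(6*exp(3*u)) du: now ∫(6*exp(3*u)) du.
Step 2. Evaluate the standard form: now 2*exp(3*u).
Step 3. Substitute back u = t**3: now 2*exp(3*t**3).
Answer: 2*exp(3*t**3).


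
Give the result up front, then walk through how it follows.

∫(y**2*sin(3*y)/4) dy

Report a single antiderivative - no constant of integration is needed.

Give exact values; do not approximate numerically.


The answer is -y**2*cos(3*y)/12 + y*sin(3*y)/18 + cos(3*y)/54.
Step 1. Integrate ∫(y**2*sin(3*y)/4) dy by parts with u = y**2, dv = (sin(3*y)/4) dy, so v = -cos(3*y)/12: now -y**2*cos(3*y)/12 + ∫(y*cos(3*y)/6) dy.
Step 2. Integrate ∫(y*cos(3*y)/6) dy by parts with u = y, dv = (cos(3*y)/6) dy, so v = sin(3*y)/18: now -y**2*cos(3*y)/12 + y*sin(3*y)/18 + ∫(-sin(3*y)/18) dy.
Step 3. Evaluate the standard form: now -y**2*cos(3*y)/12 + y*sin(3*y)/18 + cos(3*y)/54.
Answer: -y**2*cos(3*y)/12 + y*sin(3*y)/18 + cos(3*y)/54.


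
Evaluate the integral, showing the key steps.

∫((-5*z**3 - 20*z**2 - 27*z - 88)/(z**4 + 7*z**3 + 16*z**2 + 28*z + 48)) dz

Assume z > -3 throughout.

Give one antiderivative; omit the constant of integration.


Step 1. Decompose ∫((-5*z**3 - 20*z**2 - 27*z - 88)/(z**4 + 7*z**3 + 16*z**2 + 28*z + 48)) dz by partial fractions, (-5*z**3 - 20*z**2 - 27*z - 88)/(z**4 + 7*z**3 + 16*z**2 + 28*z + 48) = -1/(z**2 + 4) - 1/(z + 4) - 4/(z + 3): now ∫(-4/(z + 3)) dz + ∫(-1/(z + 4)) dz + ∫(-1/(z**2 + 4)) dz.
Step 2. Evaluate the standard form [assuming z > -3]: now -4*log(z + 3) + ∫(-1/(z + 4)) dz + ∫(-1/(z**2 + 4)) dz.
Step 3. Evaluate the standard form [assuming z > -4]: now -4*log(z + 3) - log(z + 4) + ∫(-1/(z**2 + 4)) dz.
Step 4. Evaluate the standard form: now -4*log(z + 3) - log(z + 4) - atan(z/2)/2.
Answer: -4*log(z + 3) - log(z + 4) - atan(z/2)/2.


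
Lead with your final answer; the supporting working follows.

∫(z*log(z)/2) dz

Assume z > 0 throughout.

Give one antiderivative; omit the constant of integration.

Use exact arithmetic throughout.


The answer is z**2*log(z)/4 - z**2/8.
Step 1. Integrate ∫(z*log(z)/2) dz by parts with u = log(z), dv = (z/2) dz, so v = z**2/4 [assuming z > 0]: now z**2*log(z)/4 + ∫(-z/4) dz.
Step 2. Evaluate the standard form: now z**2*log(z)/4 - z**2/8.
Answer: z**2*log(z)/4 - z**2/8.


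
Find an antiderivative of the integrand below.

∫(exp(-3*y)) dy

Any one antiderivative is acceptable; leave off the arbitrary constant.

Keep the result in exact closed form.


Answer: -exp(-3*y)/3.


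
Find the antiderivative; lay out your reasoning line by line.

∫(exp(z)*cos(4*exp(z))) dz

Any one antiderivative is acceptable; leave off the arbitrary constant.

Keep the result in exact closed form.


Step 1. Substitute u = exp(z), turning ∫(exp(z)*cos(4*exp(z))) dz into ∫(cos(4*u)) du: now ∫(cos(4*u)) du.
Step 2. Evaluate the standard form: now sin(4*u)/4.
Step 3. Substitute back u = exp(z): now sin(4*exp(z))/4.
Answer: sin(4*exp(z))/4.


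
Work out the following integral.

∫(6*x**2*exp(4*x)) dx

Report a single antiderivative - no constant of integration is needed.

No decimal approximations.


Answer: 3*x**2*exp(4*x)/2 - 3*x*exp(4*x)/4 + 3*exp(4*x)/16.


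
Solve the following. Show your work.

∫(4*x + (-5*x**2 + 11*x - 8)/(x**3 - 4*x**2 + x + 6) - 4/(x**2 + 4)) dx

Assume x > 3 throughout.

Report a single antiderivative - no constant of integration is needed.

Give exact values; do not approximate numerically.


Step 1. Rewrite: now ∫(4*x) dx + ∫((-5*x**2 + 11*x - 8)/(x**3 - 4*x**2 + x + 6)) dx + ∫(-4/(x**2 + 4)) dx.
Step 2. Decompose ∫((-5*x**2 + 11*x - 8)/(x**3 - 4*x**2 + x + 6)) dx by partial fractions, (-5*x**2 + 11*x - 8)/(x**3 - 4*x**2 + x + 6) = -2/(x + 1) + 2/(x - 2) - 5/(x - 3): now ∫(4*x) dx + ∫(-5/(x - 3)) dx + ∫(2/(x - 2)) dx + ∫(-2/(x + 1)) dx + ∫(-4/(x**2 + 4)) dx.
Step 3. Evaluate the standard form [assuming x > 2]: now 2*log(x - 2) + ∫(4*x) dx + ∫(-5/(x - 3)) dx + ∫(-2/(x + 1)) dx + ∫(-4/(x**2 + 4)) dx.
Step 4. Evaluate the standard form [assuming x > 3]: now -5*log(x - 3) + 2*log(x - 2) + ∫(4*x) dx + ∫(-2/(x + 1)) dx + ∫(-4/(x**2 + 4)) dx.
Step 5. Evaluate the standard form [assuming x > -1]: now -5*log(x - 3) + 2*log(x - 2) - 2*log(x + 1) + ∫(4*x) dx + ∫(-4/(x**2 + 4)) dx.
Step 6. Evaluate the standard form: now -5*log(x - 3) + 2*log(x - 2) - 2*log(x + 1) - 2*atan(x/2) + ∫(4*x) dx.
Step 7. Evaluate the standard form: now 2*x**2 - 5*log(x - 3) + 2*log(x - 2) - 2*log(x + 1) - 2*atan(x/2).
Answer: 2*x**2 - 5*log(x - 3) + 2*log(x - 2) - 2*log(x + 1) - 2*atan(x/2).


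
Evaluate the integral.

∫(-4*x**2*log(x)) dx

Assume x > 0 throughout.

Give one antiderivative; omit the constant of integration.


Answer: -4*x**3*log(x)/3 + 4*x**3/9.


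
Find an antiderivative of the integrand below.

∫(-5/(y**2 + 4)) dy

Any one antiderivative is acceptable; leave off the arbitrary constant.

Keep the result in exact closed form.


Answer: -5*atan(y/2)/2.


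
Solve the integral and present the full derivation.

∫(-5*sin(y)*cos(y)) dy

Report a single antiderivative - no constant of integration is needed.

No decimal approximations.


Step 1. Substitute u = sin(y), turning ∫(-5*sin(y)*cos(y)) dy into ∫(-5*u) du: now ∫(-5*u) du.
Step 2. Evaluate the standard form: now -5*u**2/2.
Step 3. Substitute back u = sin(y): now -5*sin(y)**2/2.
Answer: -5*sin(y)**2/2.


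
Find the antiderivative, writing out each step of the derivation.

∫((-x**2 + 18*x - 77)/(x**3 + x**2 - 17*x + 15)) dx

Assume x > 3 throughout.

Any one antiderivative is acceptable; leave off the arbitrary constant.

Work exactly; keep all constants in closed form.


Step 1. Decompose ∫((-x**2 + 18*x - 77)/(x**3 + x**2 - 17*x + 15)) dx by partial fractions, (-x**2 + 18*x - 77)/(x**3 + x**2 - 17*x + 15) = -4/(x + 5) + 5/(x - 1) - 2/(x - 3): now ∫(-2/(x - 3)) dx + ∫(5/(x - 1)) dx + ∫(-4/(x + 5)) dx.
Step 2. Evaluate the standard form [assuming x > -5]: now -4*log(x + 5) + ∫(-2/(x - 3)) dx + ∫(5/(x - 1)) dx.
Step 3. Evaluate the standard form [assuming x > 1]: now 5*log(x - 1) - 4*log(x + 5) + ∫(-2/(x - 3)) dx.
Step 4. Evaluate the standard form [assuming x > 3]: now -2*log(x - 3) + 5*log(x - 1) - 4*log(x + 5).
Answer: -2*log(x - 3) + 5*log(x - 1) - 4*log(x + 5).


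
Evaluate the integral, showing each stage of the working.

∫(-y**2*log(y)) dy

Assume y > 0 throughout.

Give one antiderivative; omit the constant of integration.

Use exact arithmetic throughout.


Step 1. Integrate ∫(-y**2*log(y)) dy by parts with u = log(y), dv = (-y**2) dy, so v = -y**3/3 [assuming y > 0]: now -y**3*log(y)/3 + ∫(y**2/3) dy.
Step 2. Evaluate the standard form: now -y**3*log(y)/3 + y**3/9.
Answer: -y**3*log(y)/3 + y**3/9.


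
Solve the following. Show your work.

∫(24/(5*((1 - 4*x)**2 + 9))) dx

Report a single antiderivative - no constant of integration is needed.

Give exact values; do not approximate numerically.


Step 1. Substitute u = 1 - 4*x, turning ∫(24/(5*((1 - 4*x)**2 + 9))) dx into ∫(-6/(5*(u**2 + 9))) du: now ∫(-6/(5*(u**2 + 9))) du.
Step 2. Evaluate the standard form: now -2*atan(u/3)/5.
Step 3. Substitute back u = 1 - 4*x: now 2*atan(4*x/3 - 1/3)/5.
Answer: 2*atan(4*x/3 - 1/3)/5.


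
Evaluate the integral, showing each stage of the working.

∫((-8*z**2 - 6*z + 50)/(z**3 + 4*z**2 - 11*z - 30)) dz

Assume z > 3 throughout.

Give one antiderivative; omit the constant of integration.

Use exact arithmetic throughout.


Step 1. Decompose ∫((-8*z**2 - 6*z + 50)/(z**3 + 4*z**2 - 11*z - 30)) dz by partial fractions, (-8*z**2 - 6*z + 50)/(z**3 + 4*z**2 - 11*z - 30) = -5/(z + 5) - 2/(z + 2) - 1/(z - 3): now ∫(-1/(z - 3)) dz + ∫(-2/(z + 2)) dz + ∫(-5/(z + 5)) dz.
Step 2. Evaluate the standard form [assuming z > 3]: now -log(z - 3) + ∫(-2/(z + 2)) dz + ∫(-5/(z + 5)) dz.
Step 3. Evaluate the standard form [assuming z > -2]: now -log(z - 3) - 2*log(z + 2) + ∫(-5/(z + 5)) dz.
Step 4. Evaluate the standard form [assuming z > -5]: now -log(z - 3) - 2*log(z + 2) - 5*log(z + 5).
Answer: -log(z - 3) - 2*log(z + 2) - 5*log(z + 5).


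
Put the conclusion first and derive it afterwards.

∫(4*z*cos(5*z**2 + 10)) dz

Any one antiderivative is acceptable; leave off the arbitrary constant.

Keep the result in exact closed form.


The answer is 2*sin(5*z**2 + 10)/5.
Step 1. Substitute u = z**2 + 2, turning ∫(4*z*cos(5*z**2 + 10)) dz into ∫(2*cos(5*u)) du: now ∫(2*cos(5*u)) du.
Step 2. Evaluate the standard form: now 2*sin(5*u)/5.
Step 3. Substitute back u = z**2 + 2: now 2*sin(5*z**2 + 10)/5.
Answer: 2*sin(5*z**2 + 10)/5.


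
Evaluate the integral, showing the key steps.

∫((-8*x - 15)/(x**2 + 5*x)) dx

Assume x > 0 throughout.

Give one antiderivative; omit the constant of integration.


Step 1. Decompose ∫((-8*x - 15)/(x**2 + 5*x)) dx by partial fractions, (-8*x - 15)/(x**2 + 5*x) = -5/(x + 5) - 3/x: now ∫(-3/x) dx + ∫(-5/(x + 5)) dx.
Step 2. Evaluate the standard form [assuming x > 0]: now -3*log(x) + ∫(-5/(x + 5)) dx.
Step 3. Evaluate the standard form [assuming x > -5]: now -3*log(x) - 5*log(x + 5).
Answer: -3*log(x) - 5*log(x + 5).


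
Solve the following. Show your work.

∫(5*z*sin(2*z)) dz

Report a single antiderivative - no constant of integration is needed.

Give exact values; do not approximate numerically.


Step 1. Integrate ∫(5*z*sin(2*z)) dz by parts with u = z, dv = (5*sin(2*z)) dz, so v = -5*cos(2*z)/2: now -5*z*cos(2*z)/2 + ∫(5*cos(2*z)/2) dz.
Step 2. Evaluate the standard form: now -5*z*cos(2*z)/2 + 5*sin(2*z)/4.
Answer: -5*z*cos(2*z)/2 + 5*sin(2*z)/4.


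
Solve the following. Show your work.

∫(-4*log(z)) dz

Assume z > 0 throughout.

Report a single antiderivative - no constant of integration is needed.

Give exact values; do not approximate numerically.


Step 1. Integrate ∫(-4*log(z)) dz by parts with u = log(z), dv = (-4) dz, so v = -4*z [assuming z > 0]: now -4*z*log(z) + ∫(4) dz.
Step 2. Evaluate the standard form: now -4*z*log(z) + 4*z.
Answer: -4*z*log(z) + 4*z.


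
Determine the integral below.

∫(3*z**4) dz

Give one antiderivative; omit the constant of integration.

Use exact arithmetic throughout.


Answer: 3*z**5/5.


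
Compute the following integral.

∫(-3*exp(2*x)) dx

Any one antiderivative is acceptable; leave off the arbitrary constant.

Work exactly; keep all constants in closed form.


Answer: -3*exp(2*x)/2.


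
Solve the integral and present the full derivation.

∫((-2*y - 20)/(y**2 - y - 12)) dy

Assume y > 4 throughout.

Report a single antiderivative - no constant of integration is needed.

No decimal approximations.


Step 1. Decompose ∫((-2*y - 20)/(y**2 - y - 12)) dy by partial fractions, (-2*y - 20)/(y**2 - y - 12) = 2/(y + 3) - 4/(y - 4): now ∫(-4/(y - 4)) dy + ∫(2/(y + 3)) dy.
Step 2. Evaluate the standard form [assuming y > 4]: now -4*log(y - 4) + ∫(2/(y + 3)) dy.
Step 3. Evaluate the standard form [assuming y > -3]: now -4*log(y - 4) + 2*log(y + 3).
Answer: -4*log(y - 4) + 2*log(y + 3).


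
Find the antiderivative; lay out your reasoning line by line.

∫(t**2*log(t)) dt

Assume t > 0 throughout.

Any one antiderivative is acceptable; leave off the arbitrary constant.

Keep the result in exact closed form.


Step 1. Integrate ∫(t**2*log(t)) dt by parts with u = log(t), dv = (t**2) dt, so v = t**3/3 [assuming t > 0]: now t**3*log(t)/3 + ∫(-t**2/3) dt.
Step 2. Evaluate the standard form: now t**3*log(t)/3 - t**3/9.
Answer: t**3*log(t)/3 - t**3/9.


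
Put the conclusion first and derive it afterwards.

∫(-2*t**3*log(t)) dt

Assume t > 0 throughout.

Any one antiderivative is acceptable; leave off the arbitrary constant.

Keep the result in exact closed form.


The answer is -t**4*log(t)/2 + t**4/8.
Step 1. Integrate ∫(-2*t**3*log(t)) dt by parts with u = log(t), dv = (-2*t**3) dt, so v = -t**4/2 [assuming t > 0]: now -t**4*log(t)/2 + ∫(t**3/2) dt.
Step 2. Evaluate the standard form: now -t**4*log(t)/2 + t**4/8.
Answer: -t**4*log(t)/2 + t**4/8.


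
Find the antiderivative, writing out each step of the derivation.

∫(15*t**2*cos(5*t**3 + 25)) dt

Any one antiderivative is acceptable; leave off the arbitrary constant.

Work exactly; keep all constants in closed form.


Step 1. Substitute u = t**3 + 5, turning ∫(15*t**2*cos(5*t**3 + 25)) dt into ∫(5*cos(5*u)) du: now ∫(5*cos(5*u)) du.
Step 2. Evaluate the standard form: now sin(5*u).
Step 3. Substitute back u = t**3 + 5: now sin(5*t**3 + 25).
Answer: sin(5*t**3 + 25).


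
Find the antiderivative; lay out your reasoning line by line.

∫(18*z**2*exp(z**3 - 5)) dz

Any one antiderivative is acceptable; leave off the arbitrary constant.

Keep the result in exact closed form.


Step 1. Substitute u = z**3 - 5, turning ∫(18*z**2*exp(z**3 - 5)) dz into ∫(6*exp(u)) du: now ∫(6*exp(u)) du.
Step 2. Evaluate the standard form: now 6*exp(u).
Step 3. Substitute back u = z**3 - 5: now 6*exp(z**3 - 5).
Answer: 6*exp(z**3 - 5).


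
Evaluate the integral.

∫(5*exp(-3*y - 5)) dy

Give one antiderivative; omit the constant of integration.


Answer: -5*exp(-3*y - 5)/3.


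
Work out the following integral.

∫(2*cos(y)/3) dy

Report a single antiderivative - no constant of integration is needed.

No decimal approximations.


Answer: 2*sin(y)/3.


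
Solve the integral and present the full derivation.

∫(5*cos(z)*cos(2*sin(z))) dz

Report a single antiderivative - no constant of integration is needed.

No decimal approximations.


Step 1. Substitute u = sin(z), turning ∫(5*cos(z)*cos(2*sin(z))) dz into ∫(5*cos(2*u)) du: now ∫(5*cos(2*u)) du.
Step 2. Evaluate the standard form: now 5*sin(2*u)/2.
Step 3. Substitute back u = sin(z): now 5*sin(2*sin(z))/2.
Answer: 5*sin(2*sin(z))/2.


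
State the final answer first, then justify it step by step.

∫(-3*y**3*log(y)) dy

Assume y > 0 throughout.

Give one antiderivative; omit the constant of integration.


The answer is -3*y**4*log(y)/4 + 3*y**4/16.
Step 1. Integrate ∫(-3*y**3*log(y)) dy by parts with u = log(y), dv = (-3*y**3) dy, so v = -3*y**4/4 [assuming y > 0]: now -3*y**4*log(y)/4 + ∫(3*y**3/4) dy.
Step 2. Evaluate the standard form: now -3*y**4*log(y)/4 + 3*y**4/16.
Answer: -3*y**4*log(y)/4 + 3*y**4/16.


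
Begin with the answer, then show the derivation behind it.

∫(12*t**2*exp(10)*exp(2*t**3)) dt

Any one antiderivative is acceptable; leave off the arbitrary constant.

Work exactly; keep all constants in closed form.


The answer is 2*exp(2*t**3 + 10).
Step 1. Substitute u = t**3 + 5, turning ∫(12*t**2*exp(10)*exp(2*t**3)) dt into ∫(4*exp(2*u)) du: now ∫(4*exp(2*u)) du.
Step 2. Evaluate the standard form: now 2*exp(2*u).
Step 3. Substitute back u = t**3 + 5: now 2*exp(2*t**3 + 10).
Answer: 2*exp(2*t**3 + 10).


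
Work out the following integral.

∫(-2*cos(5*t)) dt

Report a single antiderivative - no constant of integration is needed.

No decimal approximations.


Answer: -2*sin(5*t)/5.


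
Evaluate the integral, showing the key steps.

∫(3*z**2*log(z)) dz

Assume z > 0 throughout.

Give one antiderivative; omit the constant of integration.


Step 1. Integrate ∫(3*z**2*log(z)) dz by parts with u = log(z), dv = (3*z**2) dz, so v = z**3 [assuming z > 0]: now z**3*log(z) + ∫(-z**2) dz.
Step 2. Evaluate the standard form: now z**3*log(z) - z**3/3.
Answer: z**3*log(z) - z**3/3.


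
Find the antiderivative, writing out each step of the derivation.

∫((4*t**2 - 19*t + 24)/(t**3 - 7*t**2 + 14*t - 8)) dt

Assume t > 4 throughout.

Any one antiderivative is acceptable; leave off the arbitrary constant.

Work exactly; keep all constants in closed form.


Step 1. Decompose ∫((4*t**2 - 19*t + 24)/(t**3 - 7*t**2 + 14*t - 8)) dt by partial fractions, (4*t**2 - 19*t + 24)/(t**3 - 7*t**2 + 14*t - 8) = 3/(t - 1) - 1/(t - 2) + 2/(t - 4): now ∫(2/(t - 4)) dt + ∫(-1/(t - 2)) dt + ∫(3/(t - 1)) dt.
Step 2. Evaluate the standard form [assuming t > 1]: now 3*log(t - 1) + ∫(2/(t - 4)) dt + ∫(-1/(t - 2)) dt.
Step 3. Evaluate the standard form [assuming t > 2]: now -log(t - 2) + 3*log(t - 1) + ∫(2/(t - 4)) dt.
Step 4. Evaluate the standard form [assuming t > 4]: now 2*log(t - 4) - log(t - 2) + 3*log(t - 1).
Answer: 2*log(t - 4) - log(t - 2) + 3*log(t - 1).


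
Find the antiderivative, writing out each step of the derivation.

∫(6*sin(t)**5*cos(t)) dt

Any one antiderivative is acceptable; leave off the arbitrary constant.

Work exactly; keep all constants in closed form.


Step 1. Substitute u = sin(t), turning ∫(6*sin(t)**5*cos(t)) dt into ∫(6*u**5) du: now ∫(6*u**5) du.
Step 2. Evaluate the standard form: now u**6.
Step 3. Substitute back u = sin(t): now sin(t)**6.
Answer: sin(t)**6.


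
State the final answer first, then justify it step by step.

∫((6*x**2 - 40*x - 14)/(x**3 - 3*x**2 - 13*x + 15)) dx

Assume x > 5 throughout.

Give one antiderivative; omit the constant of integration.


The answer is -2*log(x - 5) + 3*log(x - 1) + 5*log(x + 3).
Step 1. Decompose ∫((6*x**2 - 40*x - 14)/(x**3 - 3*x**2 - 13*x + 15)) dx by partial fractions, (6*x**2 - 40*x - 14)/(x**3 - 3*x**2 - 13*x + 15) = 5/(x + 3) + 3/(x - 1) - 2/(x - 5): now ∫(-2/(x - 5)) dx + ∫(3/(x - 1)) dx + ∫(5/(x + 3)) dx.
Step 2. Evaluate the standard form [assuming x > -3]: now 5*log(x + 3) + ∫(-2/(x - 5)) dx + ∫(3/(x - 1)) dx.
Step 3. Evaluate the standard form [assuming x > 1]: now 3*log(x - 1) + 5*log(x + 3) + ∫(-2/(x - 5)) dx.
Step 4. Evaluate the standard form [assuming x > 5]: now -2*log(x - 5) + 3*log(x - 1) + 5*log(x + 3).
Answer: -2*log(x - 5) + 3*log(x - 1) + 5*log(x + 3).


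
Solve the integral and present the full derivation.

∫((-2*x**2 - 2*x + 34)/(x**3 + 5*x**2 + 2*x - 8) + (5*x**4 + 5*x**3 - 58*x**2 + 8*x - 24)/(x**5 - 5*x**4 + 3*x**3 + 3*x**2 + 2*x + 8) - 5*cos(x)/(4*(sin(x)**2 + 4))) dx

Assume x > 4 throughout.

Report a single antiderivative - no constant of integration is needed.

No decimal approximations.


Step 1. Rewrite: now ∫(-5*cos(x)/(4*(sin(x)**2 + 4))) dx + ∫((-2*x**2 - 2*x + 34)/(x**3 + 5*x**2 + 2*x - 8)) dx + ∫((5*x**4 + 5*x**3 - 58*x**2 + 8*x - 24)/(x**5 - 5*x**4 + 3*x**3 + 3*x**2 + 2*x + 8)) dx.
Step 2. Decompose ∫((-2*x**2 - 2*x + 34)/(x**3 + 5*x**2 + 2*x - 8)) dx by partial fractions, (-2*x**2 - 2*x + 34)/(x**3 + 5*x**2 + 2*x - 8) = 1/(x + 4) - 5/(x + 2) + 2/(x - 1): now ∫(-5*cos(x)/(4*(sin(x)**2 + 4))) dx + ∫((5*x**4 + 5*x**3 - 58*x**2 + 8*x - 24)/(x**5 - 5*x**4 + 3*x**3 + 3*x**2 + 2*x + 8)) dx + ∫(2/(x - 1)) dx + ∫(-5/(x + 2)) dx + ∫(1/(x + 4)) dx.
Step 3. Evaluate the standard form [assuming x > 1]: now 2*log(x - 1) + ∫(-5*cos(x)/(4*(sin(x)**2 + 4))) dx + ∫((5*x**4 + 5*x**3 - 58*x**2 + 8*x - 24)/(x**5 - 5*x**4 + 3*x**3 + 3*x**2 + 2*x + 8)) dx + ∫(-5/(x + 2)) dx + ∫(1/(x + 4)) dx.
Step 4. Evaluate the standard form [assuming x > -2]: now 2*log(x - 1) - 5*log(x + 2) + ∫(-5*cos(x)/(4*(sin(x)**2 + 4))) dx + ∫((5*x**4 + 5*x**3 - 58*x**2 + 8*x - 24)/(x**5 - 5*x**4 + 3*x**3 + 3*x**2 + 2*x + 8)) dx + ∫(1/(x + 4)) dx.
Step 5. Evaluate the standard form [assuming x > -4]: now 2*log(x - 1) - 5*log(x + 2) + log(x + 4) + ∫(-5*cos(x)/(4*(sin(x)**2 + 4))) dx + ∫((5*x**4 + 5*x**3 - 58*x**2 + 8*x - 24)/(x**5 - 5*x**4 + 3*x**3 + 3*x**2 + 2*x + 8)) dx.
Step 6. Substitute u = sin(x), turning ∫(-5*cos(x)/(4*(sin(x)**2 + 4))) dx into ∫(-5/(4*(u**2 + 4))) du: now 2*log(x - 1) - 5*log(x + 2) + log(x + 4) + ∫((5*x**4 + 5*x**3 - 58*x**2 + 8*x - 24)/(x**5 - 5*x**4 + 3*x**3 + 3*x**2 + 2*x + 8)) dx + ∫(-5/(4*(u**2 + 4))) du.
Step 7. Evaluate the standard form: now 2*log(x - 1) - 5*log(x + 2) + log(x + 4) - 5*atan(u/2)/8 + ∫((5*x**4 + 5*x**3 - 58*x**2 + 8*x - 24)/(x**5 - 5*x**4 + 3*x**3 + 3*x**2 + 2*x + 8)) dx.
Step 8. Substitute back u = sin(x): now 2*log(x - 1) - 5*log(x + 2) + log(x + 4) - 5*atan(sin(x)/2)/8 + ∫((5*x**4 + 5*x**3 - 58*x**2 + 8*x - 24)/(x**5 - 5*x**4 + 3*x**3 + 3*x**2 + 2*x + 8)) dx.
Step 9. Decompose ∫((5*x**4 + 5*x**3 - 58*x**2 + 8*x - 24)/(x**5 - 5*x**4 + 3*x**3 + 3*x**2 + 2*x + 8)) dx by partial fractions, (5*x**4 + 5*x**3 - 58*x**2 + 8*x - 24)/(x**5 - 5*x**4 + 3*x**3 + 3*x**2 + 2*x + 8) = 3/(x**2 + 1) - 3/(x + 1) + 4/(x - 2) + 4/(x - 4): now 2*log(x - 1) - 5*log(x + 2) + log(x + 4) - 5*atan(sin(x)/2)/8 + ∫(4/(x - 4)) dx + ∫(4/(x - 2)) dx + ∫(-3/(x + 1)) dx + ∫(3/(x**2 + 1)) dx.
Step 10. Evaluate the standard form [assuming x > -1]: now 2*log(x - 1) - 3*log(x + 1) - 5*log(x + 2) + log(x + 4) - 5*atan(sin(x)/2)/8 + ∫(4/(x - 4)) dx + ∫(4/(x - 2)) dx + ∫(3/(x**2 + 1)) dx.
Step 11. Evaluate the standard form [assuming x > 2]: now 4*log(x - 2) + 2*log(x - 1) - 3*log(x + 1) - 5*log(x + 2) + log(x + 4) - 5*atan(sin(x)/2)/8 + ∫(4/(x - 4)) dx + ∫(3/(x**2 + 1)) dx.
Step 12. Evaluate the standard form [assuming x > 4]: now 4*log(x - 4) + 4*log(x - 2) + 2*log(x - 1) - 3*log(x + 1) - 5*log(x + 2) + log(x + 4) - 5*atan(sin(x)/2)/8 + ∫(3/(x**2 + 1)) dx.
Step 13. Evaluate the standard form: now 4*log(x - 4) + 4*log(x - 2) + 2*log(x - 1) - 3*log(x + 1) - 5*log(x + 2) + log(x + 4) + 3*atan(x) - 5*atan(sin(x)/2)/8.
Answer: 4*log(x - 4) + 4*log(x - 2) + 2*log(x - 1) - 3*log(x + 1) - 5*log(x + 2) + log(x + 4) + 3*atan(x) - 5*atan(sin(x)/2)/8.


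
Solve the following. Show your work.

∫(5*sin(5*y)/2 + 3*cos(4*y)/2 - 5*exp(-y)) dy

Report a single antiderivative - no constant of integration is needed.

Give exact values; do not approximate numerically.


Step 1. Rewrite: now ∫(-5*exp(-y)) dy + ∫(5*sin(5*y)/2) dy + ∫(3*cos(4*y)/2) dy.
Step 2. Evaluate the standard form: now ∫(5*sin(5*y)/2) dy + ∫(3*cos(4*y)/2) dy + 5*exp(-y).
Step 3. Evaluate the standard form: now 3*sin(4*y)/8 + ∫(5*sin(5*y)/2) dy + 5*exp(-y).
Step 4. Evaluate the standard form: now 3*sin(4*y)/8 - cos(5*y)/2 + 5*exp(-y).
Answer: 3*sin(4*y)/8 - cos(5*y)/2 + 5*exp(-y).


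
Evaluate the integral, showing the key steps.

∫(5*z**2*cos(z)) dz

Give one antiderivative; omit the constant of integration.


Step 1. Integrate ∫(5*z**2*cos(z)) dz by parts with u = z**2, dv = (5*cos(z)) dz, so v = 5*sin(z): now 5*z**2*sin(z) + ∫(-10*z*sin(z)) dz.
Step 2. Integrate ∫(-10*z*sin(z)) dz by parts with u = z, dv = (-10*sin(z)) dz, so v = 10*cos(z): now 5*z**2*sin(z) + 10*z*cos(z) + ∫(-10*cos(z)) dz.
Step 3. Evaluate the standard form: now 5*z**2*sin(z) + 10*z*cos(z) - 10*sin(z).
Answer: 5*z**2*sin(z) + 10*z*cos(z) - 10*sin(z).


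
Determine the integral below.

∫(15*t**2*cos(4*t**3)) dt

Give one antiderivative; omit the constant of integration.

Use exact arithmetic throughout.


Answer: 5*sin(4*t**3)/4.


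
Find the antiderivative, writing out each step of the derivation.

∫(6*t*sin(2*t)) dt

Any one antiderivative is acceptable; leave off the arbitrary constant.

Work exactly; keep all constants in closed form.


Step 1. Integrate ∫(6*t*sin(2*t)) dt by parts with u = t, dv = (6*sin(2*t)) dt, so v = -3*cos(2*t): now -3*t*cos(2*t) + ∫(3*cos(2*t)) dt.
Step 2. Evaluate the standard form: now -3*t*cos(2*t) + 3*sin(2*t)/2.
Answer: -3*t*cos(2*t) + 3*sin(2*t)/2.


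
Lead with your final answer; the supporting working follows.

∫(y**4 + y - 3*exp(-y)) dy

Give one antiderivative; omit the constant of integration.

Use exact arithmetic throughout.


The answer is y**5/5 + y**2/2 + 3*exp(-y).
Step 1. Rewrite: now ∫(y) dy + ∫(y**4) dy + ∫(-3*exp(-y)) dy.
Step 2. Evaluate the standard form: now y**2/2 + ∫(y**4) dy + ∫(-3*exp(-y)) dy.
Step 3. Evaluate the standard form: now y**5/5 + y**2/2 + ∫(-3*exp(-y)) dy.
Step 4. Evaluate the standard form: now y**5/5 + y**2/2 + 3*exp(-y).
Answer: y**5/5 + y**2/2 + 3*exp(-y).


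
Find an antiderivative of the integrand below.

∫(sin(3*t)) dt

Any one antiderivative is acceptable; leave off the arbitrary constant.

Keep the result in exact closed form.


Answer: -cos(3*t)/3.


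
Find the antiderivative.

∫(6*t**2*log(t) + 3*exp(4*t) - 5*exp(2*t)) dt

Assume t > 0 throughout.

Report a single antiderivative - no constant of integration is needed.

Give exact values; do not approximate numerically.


Answer: 2*t**3*log(t) - 2*t**3/3 + 3*exp(4*t)/4 - 5*exp(2*t)/2.


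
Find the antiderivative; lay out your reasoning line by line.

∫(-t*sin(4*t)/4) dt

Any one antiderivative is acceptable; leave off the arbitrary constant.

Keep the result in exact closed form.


Step 1. Integrate ∫(-t*sin(4*t)/4) dt by parts with u = t, dv = (-sin(4*t)/4) dt, so v = cos(4*t)/16: now t*cos(4*t)/16 + ∫(-cos(4*t)/16) dt.
Step 2. Evaluate the standard form: now t*cos(4*t)/16 - sin(4*t)/64.
Answer: t*cos(4*t)/16 - sin(4*t)/64.


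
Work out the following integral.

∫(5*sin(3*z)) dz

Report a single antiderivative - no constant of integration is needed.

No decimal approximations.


Answer: -5*cos(3*z)/3.


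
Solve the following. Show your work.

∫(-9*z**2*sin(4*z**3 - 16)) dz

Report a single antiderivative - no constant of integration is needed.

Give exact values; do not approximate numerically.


Step 1. Substitute u = z**3 - 4, turning ∫(-9*z**2*sin(4*z**3 - 16)) dz into ∫(-3*sin(4*u)) du: now ∫(-3*sin(4*u)) du.
Step 2. Evaluate the standard form: now 3*cos(4*u)/4.
Step 3. Substitute back u = z**3 - 4: now 3*cos(4*z**3 - 16)/4.
Answer: 3*cos(4*z**3 - 16)/4.


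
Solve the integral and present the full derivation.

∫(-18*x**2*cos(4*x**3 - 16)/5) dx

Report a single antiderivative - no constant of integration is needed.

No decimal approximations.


Step 1. Substitute u = x**3 - 4, turning ∫(-18*x**2*cos(4*x**3 - 16)/5) dx into ∫(-6*cos(4*u)/5) du: now ∫(-6*cos(4*u)/5) du.
Step 2. Evaluate the standard form: now -3*sin(4*u)/10.
Step 3. Substitute back u = x**3 - 4: now -3*sin(4*x**3 - 16)/10.
Answer: -3*sin(4*x**3 - 16)/10.


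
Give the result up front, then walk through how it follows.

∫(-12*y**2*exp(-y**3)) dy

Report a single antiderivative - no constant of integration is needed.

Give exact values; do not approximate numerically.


The answer is 4*exp(-y**3).
Step 1. Substitute u = y**3, turning ∫(-12*y**2*exp(-y**3)) dy into ∫(-4*exp(-u)) du: now ∫(-4*exp(-u)) du.
Step 2. Evaluate the standard form: now 4*exp(-u).
Step 3. Substitute back u = y**3: now 4*exp(-y**3).
Answer: 4*exp(-y**3).


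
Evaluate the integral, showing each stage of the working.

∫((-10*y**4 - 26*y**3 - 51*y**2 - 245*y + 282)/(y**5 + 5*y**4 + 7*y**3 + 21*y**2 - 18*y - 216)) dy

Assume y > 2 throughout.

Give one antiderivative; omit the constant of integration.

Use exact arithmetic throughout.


Step 1. Decompose ∫((-10*y**4 - 26*y**3 - 51*y**2 - 245*y + 282)/(y**5 + 5*y**4 + 7*y**3 + 21*y**2 - 18*y - 216)) dy by partial fractions, (-10*y**4 - 26*y**3 - 51*y**2 - 245*y + 282)/(y**5 + 5*y**4 + 7*y**3 + 21*y**2 - 18*y - 216) = 1/(y**2 + 9) - 3/(y + 4) - 5/(y + 3) - 2/(y - 2): now ∫(-2/(y - 2)) dy + ∫(-5/(y + 3)) dy + ∫(-3/(y + 4)) dy + ∫(1/(y**2 + 9)) dy.
Step 2. Evaluate the standard form [assuming y > 2]: now -2*log(y - 2) + ∫(-5/(y + 3)) dy + ∫(-3/(y + 4)) dy + ∫(1/(y**2 + 9)) dy.
Step 3. Evaluate the standard form [assuming y > -4]: now -2*log(y - 2) - 3*log(y + 4) + ∫(-5/(y + 3)) dy + ∫(1/(y**2 + 9)) dy.
Step 4. Evaluate the standard form [assuming y > -3]: now -2*log(y - 2) - 5*log(y + 3) - 3*log(y + 4) + ∫(1/(y**2 + 9)) dy.
Step 5. Evaluate the standard form: now -2*log(y - 2) - 5*log(y + 3) - 3*log(y + 4) + atan(y/3)/3.
Answer: -2*log(y - 2) - 5*log(y + 3) - 3*log(y + 4) + atan(y/3)/3.


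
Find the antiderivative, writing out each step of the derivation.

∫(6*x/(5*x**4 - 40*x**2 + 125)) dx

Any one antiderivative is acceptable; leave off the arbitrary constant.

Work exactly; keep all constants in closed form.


Step 1. Substitute u = x**2 - 4, turning ∫(6*x/(5*x**4 - 40*x**2 + 125)) dx into ∫(3/(5*(u**2 + 9))) du: now ∫(3/(5*(u**2 + 9))) du.
Step 2. Evaluate the standard form: now atan(u/3)/5.
Step 3. Substitute back u = x**2 - 4: now atan(x**2/3 - 4/3)/5.
Answer: atan(x**2/3 - 4/3)/5.
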